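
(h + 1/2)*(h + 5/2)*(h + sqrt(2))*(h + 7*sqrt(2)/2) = h^4 + 3*h^3 + 9*sqrt(2)*h^3/2 + 33*h^2/4 + 27*sqrt(2)*h^2/2 + 45*sqrt(2)*h/8 + 21*h + 35/4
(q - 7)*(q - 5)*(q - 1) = q^3 - 13*q^2 + 47*q - 35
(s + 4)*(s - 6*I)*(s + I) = s^3 + 4*s^2 - 5*I*s^2 + 6*s - 20*I*s + 24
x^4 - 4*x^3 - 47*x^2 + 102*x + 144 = (x - 8)*(x - 3)*(x + 1)*(x + 6)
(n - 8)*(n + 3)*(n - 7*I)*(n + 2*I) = n^4 - 5*n^3 - 5*I*n^3 - 10*n^2 + 25*I*n^2 - 70*n + 120*I*n - 336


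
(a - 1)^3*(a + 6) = a^4 + 3*a^3 - 15*a^2 + 17*a - 6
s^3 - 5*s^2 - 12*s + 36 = (s - 6)*(s - 2)*(s + 3)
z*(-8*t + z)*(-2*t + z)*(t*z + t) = 16*t^3*z^2 + 16*t^3*z - 10*t^2*z^3 - 10*t^2*z^2 + t*z^4 + t*z^3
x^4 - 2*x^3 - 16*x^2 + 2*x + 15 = (x - 5)*(x - 1)*(x + 1)*(x + 3)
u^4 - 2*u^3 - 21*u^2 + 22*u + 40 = (u - 5)*(u - 2)*(u + 1)*(u + 4)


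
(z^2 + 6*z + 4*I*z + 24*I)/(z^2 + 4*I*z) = (z + 6)/z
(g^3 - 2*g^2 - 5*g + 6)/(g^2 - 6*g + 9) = (g^2 + g - 2)/(g - 3)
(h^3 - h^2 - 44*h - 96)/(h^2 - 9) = (h^2 - 4*h - 32)/(h - 3)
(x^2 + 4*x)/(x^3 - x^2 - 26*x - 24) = x/(x^2 - 5*x - 6)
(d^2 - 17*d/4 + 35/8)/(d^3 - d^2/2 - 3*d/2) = (-8*d^2 + 34*d - 35)/(4*d*(-2*d^2 + d + 3))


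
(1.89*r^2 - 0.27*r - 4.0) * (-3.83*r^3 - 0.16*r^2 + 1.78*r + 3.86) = -7.2387*r^5 + 0.7317*r^4 + 18.7274*r^3 + 7.4548*r^2 - 8.1622*r - 15.44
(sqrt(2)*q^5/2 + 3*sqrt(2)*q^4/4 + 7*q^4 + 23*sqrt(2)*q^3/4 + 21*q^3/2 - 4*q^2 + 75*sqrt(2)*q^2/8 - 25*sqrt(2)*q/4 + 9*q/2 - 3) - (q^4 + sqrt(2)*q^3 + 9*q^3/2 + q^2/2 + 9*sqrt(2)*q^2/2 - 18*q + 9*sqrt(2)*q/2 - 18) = sqrt(2)*q^5/2 + 3*sqrt(2)*q^4/4 + 6*q^4 + 6*q^3 + 19*sqrt(2)*q^3/4 - 9*q^2/2 + 39*sqrt(2)*q^2/8 - 43*sqrt(2)*q/4 + 45*q/2 + 15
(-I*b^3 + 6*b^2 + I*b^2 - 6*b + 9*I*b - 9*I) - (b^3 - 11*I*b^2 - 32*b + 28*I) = -b^3 - I*b^3 + 6*b^2 + 12*I*b^2 + 26*b + 9*I*b - 37*I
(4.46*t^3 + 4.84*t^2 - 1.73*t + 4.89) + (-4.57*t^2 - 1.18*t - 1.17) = 4.46*t^3 + 0.27*t^2 - 2.91*t + 3.72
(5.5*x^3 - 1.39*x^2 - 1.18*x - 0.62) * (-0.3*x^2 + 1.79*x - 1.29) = -1.65*x^5 + 10.262*x^4 - 9.2291*x^3 - 0.1331*x^2 + 0.4124*x + 0.7998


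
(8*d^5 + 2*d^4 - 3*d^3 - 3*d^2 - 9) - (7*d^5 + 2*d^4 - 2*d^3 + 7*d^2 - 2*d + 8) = d^5 - d^3 - 10*d^2 + 2*d - 17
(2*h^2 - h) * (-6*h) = -12*h^3 + 6*h^2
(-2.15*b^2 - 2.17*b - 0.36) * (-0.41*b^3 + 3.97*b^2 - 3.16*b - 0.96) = 0.8815*b^5 - 7.6458*b^4 - 1.6733*b^3 + 7.492*b^2 + 3.2208*b + 0.3456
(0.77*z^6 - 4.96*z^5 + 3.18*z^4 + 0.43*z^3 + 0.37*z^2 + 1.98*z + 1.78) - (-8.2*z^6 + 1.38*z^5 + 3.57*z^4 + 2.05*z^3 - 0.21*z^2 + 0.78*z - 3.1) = 8.97*z^6 - 6.34*z^5 - 0.39*z^4 - 1.62*z^3 + 0.58*z^2 + 1.2*z + 4.88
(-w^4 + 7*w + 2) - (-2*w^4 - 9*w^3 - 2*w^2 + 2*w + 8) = w^4 + 9*w^3 + 2*w^2 + 5*w - 6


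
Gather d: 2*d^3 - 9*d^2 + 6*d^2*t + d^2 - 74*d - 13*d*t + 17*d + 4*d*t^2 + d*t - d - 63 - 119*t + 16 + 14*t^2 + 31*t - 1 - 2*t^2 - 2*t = 2*d^3 + d^2*(6*t - 8) + d*(4*t^2 - 12*t - 58) + 12*t^2 - 90*t - 48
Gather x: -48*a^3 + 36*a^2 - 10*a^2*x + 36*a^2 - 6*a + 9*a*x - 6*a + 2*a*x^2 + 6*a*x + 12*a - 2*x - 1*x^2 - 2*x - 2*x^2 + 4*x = -48*a^3 + 72*a^2 + x^2*(2*a - 3) + x*(-10*a^2 + 15*a)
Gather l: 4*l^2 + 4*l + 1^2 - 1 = 4*l^2 + 4*l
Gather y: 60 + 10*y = 10*y + 60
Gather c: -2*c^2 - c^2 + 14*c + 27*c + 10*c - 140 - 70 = -3*c^2 + 51*c - 210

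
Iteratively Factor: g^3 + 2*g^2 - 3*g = (g)*(g^2 + 2*g - 3) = g*(g + 3)*(g - 1)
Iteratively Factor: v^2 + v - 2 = (v - 1)*(v + 2)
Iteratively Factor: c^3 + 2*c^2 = (c + 2)*(c^2) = c*(c + 2)*(c)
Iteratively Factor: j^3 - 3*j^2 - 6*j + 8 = (j - 1)*(j^2 - 2*j - 8) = (j - 1)*(j + 2)*(j - 4)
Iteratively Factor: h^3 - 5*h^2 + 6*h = (h - 3)*(h^2 - 2*h) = h*(h - 3)*(h - 2)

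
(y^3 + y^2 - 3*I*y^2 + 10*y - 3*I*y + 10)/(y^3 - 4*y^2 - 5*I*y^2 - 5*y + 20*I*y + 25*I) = (y + 2*I)/(y - 5)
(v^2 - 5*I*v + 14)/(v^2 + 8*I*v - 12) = (v - 7*I)/(v + 6*I)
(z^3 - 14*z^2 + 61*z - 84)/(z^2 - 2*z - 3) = (z^2 - 11*z + 28)/(z + 1)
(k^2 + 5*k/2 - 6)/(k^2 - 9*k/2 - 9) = (-2*k^2 - 5*k + 12)/(-2*k^2 + 9*k + 18)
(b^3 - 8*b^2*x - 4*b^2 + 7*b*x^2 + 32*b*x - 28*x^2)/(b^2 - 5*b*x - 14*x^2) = (b^2 - b*x - 4*b + 4*x)/(b + 2*x)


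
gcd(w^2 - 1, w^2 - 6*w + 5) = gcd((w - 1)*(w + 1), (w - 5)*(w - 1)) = w - 1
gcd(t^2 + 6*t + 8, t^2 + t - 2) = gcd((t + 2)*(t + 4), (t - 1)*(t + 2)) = t + 2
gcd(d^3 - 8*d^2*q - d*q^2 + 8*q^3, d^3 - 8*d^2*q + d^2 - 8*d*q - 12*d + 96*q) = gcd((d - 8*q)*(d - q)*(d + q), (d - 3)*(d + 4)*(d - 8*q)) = -d + 8*q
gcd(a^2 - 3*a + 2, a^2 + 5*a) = 1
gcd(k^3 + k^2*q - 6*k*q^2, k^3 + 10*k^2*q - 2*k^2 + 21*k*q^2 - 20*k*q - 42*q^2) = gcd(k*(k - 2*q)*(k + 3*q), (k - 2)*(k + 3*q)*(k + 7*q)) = k + 3*q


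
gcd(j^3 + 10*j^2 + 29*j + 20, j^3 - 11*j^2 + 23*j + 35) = j + 1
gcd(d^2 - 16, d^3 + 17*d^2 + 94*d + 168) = d + 4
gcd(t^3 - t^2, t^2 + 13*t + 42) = 1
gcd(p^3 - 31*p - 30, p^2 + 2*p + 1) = p + 1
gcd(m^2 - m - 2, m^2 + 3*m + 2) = m + 1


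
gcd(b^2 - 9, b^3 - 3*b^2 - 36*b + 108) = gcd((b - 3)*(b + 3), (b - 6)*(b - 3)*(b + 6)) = b - 3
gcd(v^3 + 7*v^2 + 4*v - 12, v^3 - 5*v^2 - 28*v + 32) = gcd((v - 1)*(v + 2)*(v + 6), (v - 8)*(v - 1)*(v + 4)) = v - 1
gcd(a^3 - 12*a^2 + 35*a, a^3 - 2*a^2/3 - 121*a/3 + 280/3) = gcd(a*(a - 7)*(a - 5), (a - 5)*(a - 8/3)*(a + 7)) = a - 5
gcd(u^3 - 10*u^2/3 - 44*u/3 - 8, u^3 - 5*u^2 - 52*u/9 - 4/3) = u^2 - 16*u/3 - 4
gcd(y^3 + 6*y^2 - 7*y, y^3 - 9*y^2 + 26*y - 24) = 1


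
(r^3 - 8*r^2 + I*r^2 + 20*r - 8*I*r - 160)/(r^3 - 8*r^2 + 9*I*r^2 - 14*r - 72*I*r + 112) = (r^2 + I*r + 20)/(r^2 + 9*I*r - 14)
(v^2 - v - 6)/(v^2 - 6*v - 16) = (v - 3)/(v - 8)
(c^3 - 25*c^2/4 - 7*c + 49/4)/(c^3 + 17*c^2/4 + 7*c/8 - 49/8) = 2*(c - 7)/(2*c + 7)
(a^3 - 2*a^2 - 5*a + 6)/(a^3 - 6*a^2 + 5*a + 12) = (a^2 + a - 2)/(a^2 - 3*a - 4)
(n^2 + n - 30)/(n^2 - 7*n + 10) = (n + 6)/(n - 2)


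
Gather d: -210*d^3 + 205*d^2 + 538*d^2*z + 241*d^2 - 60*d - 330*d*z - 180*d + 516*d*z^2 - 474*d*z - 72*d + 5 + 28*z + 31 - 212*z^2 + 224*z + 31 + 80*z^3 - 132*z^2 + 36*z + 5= -210*d^3 + d^2*(538*z + 446) + d*(516*z^2 - 804*z - 312) + 80*z^3 - 344*z^2 + 288*z + 72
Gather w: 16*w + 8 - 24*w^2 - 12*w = -24*w^2 + 4*w + 8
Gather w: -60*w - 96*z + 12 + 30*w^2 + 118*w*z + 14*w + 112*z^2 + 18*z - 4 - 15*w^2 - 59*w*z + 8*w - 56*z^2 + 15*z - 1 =15*w^2 + w*(59*z - 38) + 56*z^2 - 63*z + 7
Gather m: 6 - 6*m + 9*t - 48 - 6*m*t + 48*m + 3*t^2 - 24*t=m*(42 - 6*t) + 3*t^2 - 15*t - 42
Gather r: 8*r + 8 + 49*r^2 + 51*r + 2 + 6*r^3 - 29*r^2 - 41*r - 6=6*r^3 + 20*r^2 + 18*r + 4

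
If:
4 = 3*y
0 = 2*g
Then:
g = 0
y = 4/3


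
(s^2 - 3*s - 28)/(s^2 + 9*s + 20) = (s - 7)/(s + 5)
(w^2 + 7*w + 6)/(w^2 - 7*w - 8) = (w + 6)/(w - 8)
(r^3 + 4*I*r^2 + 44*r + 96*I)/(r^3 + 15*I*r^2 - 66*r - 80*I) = (r - 6*I)/(r + 5*I)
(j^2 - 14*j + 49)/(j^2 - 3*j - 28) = (j - 7)/(j + 4)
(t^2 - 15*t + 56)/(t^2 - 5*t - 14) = (t - 8)/(t + 2)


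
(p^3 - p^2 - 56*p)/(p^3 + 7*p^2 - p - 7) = p*(p - 8)/(p^2 - 1)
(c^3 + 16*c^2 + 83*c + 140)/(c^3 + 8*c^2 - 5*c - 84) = (c + 5)/(c - 3)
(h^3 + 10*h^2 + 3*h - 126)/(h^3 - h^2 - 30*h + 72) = (h + 7)/(h - 4)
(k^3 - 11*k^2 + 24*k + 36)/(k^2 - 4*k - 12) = (k^2 - 5*k - 6)/(k + 2)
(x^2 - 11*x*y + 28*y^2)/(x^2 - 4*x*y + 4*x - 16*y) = (x - 7*y)/(x + 4)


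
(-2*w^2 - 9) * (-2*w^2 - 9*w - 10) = 4*w^4 + 18*w^3 + 38*w^2 + 81*w + 90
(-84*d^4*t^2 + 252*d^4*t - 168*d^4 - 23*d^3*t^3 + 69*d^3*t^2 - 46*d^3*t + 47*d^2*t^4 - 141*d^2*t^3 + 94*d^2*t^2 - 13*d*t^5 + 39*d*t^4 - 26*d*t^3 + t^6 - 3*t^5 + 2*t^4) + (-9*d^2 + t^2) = -84*d^4*t^2 + 252*d^4*t - 168*d^4 - 23*d^3*t^3 + 69*d^3*t^2 - 46*d^3*t + 47*d^2*t^4 - 141*d^2*t^3 + 94*d^2*t^2 - 9*d^2 - 13*d*t^5 + 39*d*t^4 - 26*d*t^3 + t^6 - 3*t^5 + 2*t^4 + t^2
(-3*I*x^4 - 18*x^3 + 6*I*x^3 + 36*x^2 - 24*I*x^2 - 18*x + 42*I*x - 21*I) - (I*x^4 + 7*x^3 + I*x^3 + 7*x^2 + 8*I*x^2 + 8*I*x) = -4*I*x^4 - 25*x^3 + 5*I*x^3 + 29*x^2 - 32*I*x^2 - 18*x + 34*I*x - 21*I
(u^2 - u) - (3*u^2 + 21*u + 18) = -2*u^2 - 22*u - 18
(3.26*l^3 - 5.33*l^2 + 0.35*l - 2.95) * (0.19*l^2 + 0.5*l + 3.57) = 0.6194*l^5 + 0.6173*l^4 + 9.0397*l^3 - 19.4136*l^2 - 0.2255*l - 10.5315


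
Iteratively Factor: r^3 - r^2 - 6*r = (r)*(r^2 - r - 6) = r*(r - 3)*(r + 2)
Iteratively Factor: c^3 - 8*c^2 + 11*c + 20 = (c + 1)*(c^2 - 9*c + 20) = (c - 5)*(c + 1)*(c - 4)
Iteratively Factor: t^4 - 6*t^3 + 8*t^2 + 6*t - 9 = (t - 3)*(t^3 - 3*t^2 - t + 3) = (t - 3)*(t + 1)*(t^2 - 4*t + 3) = (t - 3)*(t - 1)*(t + 1)*(t - 3)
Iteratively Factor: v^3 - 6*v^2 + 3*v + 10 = (v - 2)*(v^2 - 4*v - 5) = (v - 5)*(v - 2)*(v + 1)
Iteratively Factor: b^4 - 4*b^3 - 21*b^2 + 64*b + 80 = (b + 4)*(b^3 - 8*b^2 + 11*b + 20) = (b + 1)*(b + 4)*(b^2 - 9*b + 20) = (b - 5)*(b + 1)*(b + 4)*(b - 4)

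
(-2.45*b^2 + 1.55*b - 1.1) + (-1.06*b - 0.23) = -2.45*b^2 + 0.49*b - 1.33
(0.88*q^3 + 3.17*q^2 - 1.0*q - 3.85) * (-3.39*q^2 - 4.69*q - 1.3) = -2.9832*q^5 - 14.8735*q^4 - 12.6213*q^3 + 13.6205*q^2 + 19.3565*q + 5.005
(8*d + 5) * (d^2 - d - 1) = 8*d^3 - 3*d^2 - 13*d - 5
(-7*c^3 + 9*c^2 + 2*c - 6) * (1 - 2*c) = 14*c^4 - 25*c^3 + 5*c^2 + 14*c - 6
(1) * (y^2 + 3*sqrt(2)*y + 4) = y^2 + 3*sqrt(2)*y + 4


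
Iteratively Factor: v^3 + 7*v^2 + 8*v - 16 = (v + 4)*(v^2 + 3*v - 4) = (v - 1)*(v + 4)*(v + 4)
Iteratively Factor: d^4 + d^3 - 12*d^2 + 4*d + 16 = (d - 2)*(d^3 + 3*d^2 - 6*d - 8) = (d - 2)*(d + 4)*(d^2 - d - 2) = (d - 2)*(d + 1)*(d + 4)*(d - 2)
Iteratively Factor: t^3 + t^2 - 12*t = (t + 4)*(t^2 - 3*t) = (t - 3)*(t + 4)*(t)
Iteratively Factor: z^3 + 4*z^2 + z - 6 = (z + 3)*(z^2 + z - 2) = (z - 1)*(z + 3)*(z + 2)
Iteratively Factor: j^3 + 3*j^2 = (j)*(j^2 + 3*j) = j^2*(j + 3)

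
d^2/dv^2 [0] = 0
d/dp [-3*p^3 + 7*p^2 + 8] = p*(14 - 9*p)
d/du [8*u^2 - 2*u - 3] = 16*u - 2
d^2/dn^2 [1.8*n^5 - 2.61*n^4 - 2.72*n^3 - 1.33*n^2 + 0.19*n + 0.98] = 36.0*n^3 - 31.32*n^2 - 16.32*n - 2.66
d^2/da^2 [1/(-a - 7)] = -2/(a + 7)^3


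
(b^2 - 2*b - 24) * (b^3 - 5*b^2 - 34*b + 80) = b^5 - 7*b^4 - 48*b^3 + 268*b^2 + 656*b - 1920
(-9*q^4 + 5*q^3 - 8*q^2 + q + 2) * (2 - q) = 9*q^5 - 23*q^4 + 18*q^3 - 17*q^2 + 4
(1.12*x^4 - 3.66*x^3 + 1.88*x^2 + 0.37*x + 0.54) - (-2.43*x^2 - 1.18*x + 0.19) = 1.12*x^4 - 3.66*x^3 + 4.31*x^2 + 1.55*x + 0.35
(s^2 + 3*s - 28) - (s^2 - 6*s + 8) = 9*s - 36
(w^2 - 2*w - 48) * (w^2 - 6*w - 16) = w^4 - 8*w^3 - 52*w^2 + 320*w + 768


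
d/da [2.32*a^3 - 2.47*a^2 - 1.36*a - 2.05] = 6.96*a^2 - 4.94*a - 1.36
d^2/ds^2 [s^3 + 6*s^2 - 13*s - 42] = 6*s + 12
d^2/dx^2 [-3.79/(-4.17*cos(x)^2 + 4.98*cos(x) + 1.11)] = (263.615724*(1 - cos(x)^2)^2 - 236.116242*cos(x)^3 + 295.97247*cos(x)^2 + 451.282122*cos(x) - 486.688302)/(-4.17*cos(x)^2 + 4.98*cos(x) + 1.11)^3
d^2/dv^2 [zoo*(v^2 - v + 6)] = zoo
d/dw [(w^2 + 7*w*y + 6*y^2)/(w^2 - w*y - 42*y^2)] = -8*y/(w^2 - 14*w*y + 49*y^2)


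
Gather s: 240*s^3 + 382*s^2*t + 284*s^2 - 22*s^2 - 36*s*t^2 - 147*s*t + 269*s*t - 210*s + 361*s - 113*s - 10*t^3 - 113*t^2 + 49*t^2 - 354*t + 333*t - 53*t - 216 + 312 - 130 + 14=240*s^3 + s^2*(382*t + 262) + s*(-36*t^2 + 122*t + 38) - 10*t^3 - 64*t^2 - 74*t - 20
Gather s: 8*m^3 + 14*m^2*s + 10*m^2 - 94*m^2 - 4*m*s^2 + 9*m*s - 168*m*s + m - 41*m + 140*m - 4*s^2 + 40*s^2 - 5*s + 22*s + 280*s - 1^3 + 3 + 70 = 8*m^3 - 84*m^2 + 100*m + s^2*(36 - 4*m) + s*(14*m^2 - 159*m + 297) + 72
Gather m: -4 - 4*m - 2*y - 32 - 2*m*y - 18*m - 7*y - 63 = m*(-2*y - 22) - 9*y - 99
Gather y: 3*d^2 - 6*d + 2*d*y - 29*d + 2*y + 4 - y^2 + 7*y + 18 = 3*d^2 - 35*d - y^2 + y*(2*d + 9) + 22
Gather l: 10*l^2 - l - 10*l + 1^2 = 10*l^2 - 11*l + 1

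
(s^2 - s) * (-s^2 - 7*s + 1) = -s^4 - 6*s^3 + 8*s^2 - s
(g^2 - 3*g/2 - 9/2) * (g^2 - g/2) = g^4 - 2*g^3 - 15*g^2/4 + 9*g/4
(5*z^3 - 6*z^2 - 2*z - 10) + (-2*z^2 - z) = 5*z^3 - 8*z^2 - 3*z - 10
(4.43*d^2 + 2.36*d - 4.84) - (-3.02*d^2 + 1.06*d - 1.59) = 7.45*d^2 + 1.3*d - 3.25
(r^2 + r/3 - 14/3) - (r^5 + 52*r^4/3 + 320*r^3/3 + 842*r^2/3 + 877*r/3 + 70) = -r^5 - 52*r^4/3 - 320*r^3/3 - 839*r^2/3 - 292*r - 224/3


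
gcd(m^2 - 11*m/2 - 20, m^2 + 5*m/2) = m + 5/2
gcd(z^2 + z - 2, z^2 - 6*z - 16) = z + 2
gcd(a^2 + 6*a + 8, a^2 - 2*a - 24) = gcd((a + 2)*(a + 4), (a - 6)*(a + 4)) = a + 4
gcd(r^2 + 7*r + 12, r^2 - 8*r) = 1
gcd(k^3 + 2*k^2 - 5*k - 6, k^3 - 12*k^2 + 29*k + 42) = k + 1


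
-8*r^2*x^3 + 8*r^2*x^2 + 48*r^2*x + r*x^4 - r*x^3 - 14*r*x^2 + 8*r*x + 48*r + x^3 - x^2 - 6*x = (-8*r + x)*(x - 3)*(x + 2)*(r*x + 1)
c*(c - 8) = c^2 - 8*c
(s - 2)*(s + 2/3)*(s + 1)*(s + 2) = s^4 + 5*s^3/3 - 10*s^2/3 - 20*s/3 - 8/3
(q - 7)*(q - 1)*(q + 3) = q^3 - 5*q^2 - 17*q + 21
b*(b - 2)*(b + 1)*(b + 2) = b^4 + b^3 - 4*b^2 - 4*b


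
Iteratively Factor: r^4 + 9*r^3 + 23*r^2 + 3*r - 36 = (r + 3)*(r^3 + 6*r^2 + 5*r - 12) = (r - 1)*(r + 3)*(r^2 + 7*r + 12) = (r - 1)*(r + 3)^2*(r + 4)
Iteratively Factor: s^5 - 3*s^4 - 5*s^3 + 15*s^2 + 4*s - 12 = (s - 3)*(s^4 - 5*s^2 + 4) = (s - 3)*(s + 2)*(s^3 - 2*s^2 - s + 2) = (s - 3)*(s + 1)*(s + 2)*(s^2 - 3*s + 2) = (s - 3)*(s - 2)*(s + 1)*(s + 2)*(s - 1)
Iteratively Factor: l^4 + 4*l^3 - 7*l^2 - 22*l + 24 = (l - 1)*(l^3 + 5*l^2 - 2*l - 24) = (l - 1)*(l + 4)*(l^2 + l - 6) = (l - 2)*(l - 1)*(l + 4)*(l + 3)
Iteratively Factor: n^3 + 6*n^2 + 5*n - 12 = (n + 4)*(n^2 + 2*n - 3) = (n + 3)*(n + 4)*(n - 1)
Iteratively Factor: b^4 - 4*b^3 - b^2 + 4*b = (b)*(b^3 - 4*b^2 - b + 4) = b*(b - 4)*(b^2 - 1) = b*(b - 4)*(b - 1)*(b + 1)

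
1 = 1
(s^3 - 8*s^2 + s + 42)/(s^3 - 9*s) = (s^2 - 5*s - 14)/(s*(s + 3))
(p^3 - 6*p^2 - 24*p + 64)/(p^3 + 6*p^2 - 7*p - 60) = (p^2 - 10*p + 16)/(p^2 + 2*p - 15)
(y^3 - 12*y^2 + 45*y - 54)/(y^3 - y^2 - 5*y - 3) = (y^2 - 9*y + 18)/(y^2 + 2*y + 1)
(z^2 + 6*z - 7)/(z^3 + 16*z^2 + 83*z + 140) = (z - 1)/(z^2 + 9*z + 20)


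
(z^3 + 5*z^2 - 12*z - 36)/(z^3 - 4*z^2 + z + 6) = (z^2 + 8*z + 12)/(z^2 - z - 2)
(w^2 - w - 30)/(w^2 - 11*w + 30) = (w + 5)/(w - 5)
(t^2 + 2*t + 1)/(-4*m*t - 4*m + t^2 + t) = (t + 1)/(-4*m + t)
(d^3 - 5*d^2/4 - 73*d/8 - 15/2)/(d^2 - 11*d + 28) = (8*d^2 + 22*d + 15)/(8*(d - 7))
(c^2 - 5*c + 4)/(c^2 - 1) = (c - 4)/(c + 1)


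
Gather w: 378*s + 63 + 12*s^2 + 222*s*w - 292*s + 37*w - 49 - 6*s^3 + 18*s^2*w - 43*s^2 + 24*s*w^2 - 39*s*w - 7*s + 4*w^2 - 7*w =-6*s^3 - 31*s^2 + 79*s + w^2*(24*s + 4) + w*(18*s^2 + 183*s + 30) + 14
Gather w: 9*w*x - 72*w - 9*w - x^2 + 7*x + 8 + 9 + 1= w*(9*x - 81) - x^2 + 7*x + 18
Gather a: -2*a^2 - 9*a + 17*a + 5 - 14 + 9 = -2*a^2 + 8*a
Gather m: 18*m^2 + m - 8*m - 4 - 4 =18*m^2 - 7*m - 8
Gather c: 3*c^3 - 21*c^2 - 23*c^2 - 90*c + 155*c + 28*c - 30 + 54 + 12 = 3*c^3 - 44*c^2 + 93*c + 36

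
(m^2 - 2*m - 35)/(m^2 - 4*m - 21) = (m + 5)/(m + 3)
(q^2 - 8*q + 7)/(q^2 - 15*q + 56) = (q - 1)/(q - 8)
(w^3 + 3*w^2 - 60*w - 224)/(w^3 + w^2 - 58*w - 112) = (w + 4)/(w + 2)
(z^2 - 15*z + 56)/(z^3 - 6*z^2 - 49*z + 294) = (z - 8)/(z^2 + z - 42)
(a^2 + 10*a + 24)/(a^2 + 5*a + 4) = (a + 6)/(a + 1)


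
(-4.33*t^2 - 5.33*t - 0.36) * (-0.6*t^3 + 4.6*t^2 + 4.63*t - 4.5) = 2.598*t^5 - 16.72*t^4 - 44.3499*t^3 - 6.8489*t^2 + 22.3182*t + 1.62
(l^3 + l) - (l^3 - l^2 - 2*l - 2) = l^2 + 3*l + 2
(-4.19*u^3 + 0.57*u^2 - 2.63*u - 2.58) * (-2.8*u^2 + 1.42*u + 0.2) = 11.732*u^5 - 7.5458*u^4 + 7.3354*u^3 + 3.6034*u^2 - 4.1896*u - 0.516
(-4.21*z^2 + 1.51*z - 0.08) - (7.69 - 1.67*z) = -4.21*z^2 + 3.18*z - 7.77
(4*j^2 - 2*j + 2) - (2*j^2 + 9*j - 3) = 2*j^2 - 11*j + 5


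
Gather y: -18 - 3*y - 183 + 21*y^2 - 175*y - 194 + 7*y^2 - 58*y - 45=28*y^2 - 236*y - 440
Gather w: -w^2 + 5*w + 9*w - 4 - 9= -w^2 + 14*w - 13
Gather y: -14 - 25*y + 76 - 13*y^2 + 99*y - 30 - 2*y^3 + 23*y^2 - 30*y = -2*y^3 + 10*y^2 + 44*y + 32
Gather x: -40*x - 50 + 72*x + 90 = 32*x + 40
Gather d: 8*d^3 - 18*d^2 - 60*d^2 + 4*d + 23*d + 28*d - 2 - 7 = 8*d^3 - 78*d^2 + 55*d - 9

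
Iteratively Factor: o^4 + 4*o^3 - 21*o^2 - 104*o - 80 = (o + 4)*(o^3 - 21*o - 20) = (o + 4)^2*(o^2 - 4*o - 5) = (o + 1)*(o + 4)^2*(o - 5)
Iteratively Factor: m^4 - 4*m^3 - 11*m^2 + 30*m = (m)*(m^3 - 4*m^2 - 11*m + 30) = m*(m - 5)*(m^2 + m - 6) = m*(m - 5)*(m + 3)*(m - 2)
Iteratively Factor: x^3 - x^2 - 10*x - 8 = (x - 4)*(x^2 + 3*x + 2) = (x - 4)*(x + 1)*(x + 2)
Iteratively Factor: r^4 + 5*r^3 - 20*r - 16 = (r + 4)*(r^3 + r^2 - 4*r - 4) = (r - 2)*(r + 4)*(r^2 + 3*r + 2) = (r - 2)*(r + 1)*(r + 4)*(r + 2)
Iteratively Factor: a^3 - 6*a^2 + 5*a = (a - 5)*(a^2 - a) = (a - 5)*(a - 1)*(a)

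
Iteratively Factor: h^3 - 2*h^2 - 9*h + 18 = (h - 3)*(h^2 + h - 6) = (h - 3)*(h + 3)*(h - 2)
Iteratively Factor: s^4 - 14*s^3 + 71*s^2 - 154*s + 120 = (s - 4)*(s^3 - 10*s^2 + 31*s - 30) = (s - 4)*(s - 2)*(s^2 - 8*s + 15) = (s - 4)*(s - 3)*(s - 2)*(s - 5)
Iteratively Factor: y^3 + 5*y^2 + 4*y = (y + 1)*(y^2 + 4*y) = (y + 1)*(y + 4)*(y)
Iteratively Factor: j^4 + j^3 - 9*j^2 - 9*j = (j + 1)*(j^3 - 9*j) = (j - 3)*(j + 1)*(j^2 + 3*j) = (j - 3)*(j + 1)*(j + 3)*(j)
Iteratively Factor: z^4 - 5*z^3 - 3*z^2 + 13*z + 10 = (z + 1)*(z^3 - 6*z^2 + 3*z + 10) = (z + 1)^2*(z^2 - 7*z + 10) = (z - 2)*(z + 1)^2*(z - 5)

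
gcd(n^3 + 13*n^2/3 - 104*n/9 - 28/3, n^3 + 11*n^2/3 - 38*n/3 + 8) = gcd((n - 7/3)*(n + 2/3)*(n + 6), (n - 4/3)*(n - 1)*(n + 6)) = n + 6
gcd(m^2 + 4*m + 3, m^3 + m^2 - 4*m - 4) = m + 1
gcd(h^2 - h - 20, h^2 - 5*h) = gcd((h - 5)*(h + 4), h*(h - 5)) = h - 5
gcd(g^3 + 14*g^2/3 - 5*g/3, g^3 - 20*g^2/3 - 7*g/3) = g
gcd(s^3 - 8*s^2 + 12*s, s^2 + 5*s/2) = s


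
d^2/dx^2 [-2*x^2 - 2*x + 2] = -4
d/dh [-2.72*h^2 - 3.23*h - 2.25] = -5.44*h - 3.23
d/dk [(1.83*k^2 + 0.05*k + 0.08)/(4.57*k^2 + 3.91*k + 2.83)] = (6.9268*k^2 + 9.6266*k - 0.1713)/(20.8849*k^4 + 35.7374*k^3 + 41.1543*k^2 + 22.1306*k + 8.0089)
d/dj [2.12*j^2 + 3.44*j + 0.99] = 4.24*j + 3.44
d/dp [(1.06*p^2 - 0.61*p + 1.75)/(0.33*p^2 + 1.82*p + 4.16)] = (2.1305*p^2 + 7.6642*p - 5.7226)/(0.1089*p^4 + 1.2012*p^3 + 6.058*p^2 + 15.1424*p + 17.3056)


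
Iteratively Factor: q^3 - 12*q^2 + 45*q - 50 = (q - 5)*(q^2 - 7*q + 10) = (q - 5)*(q - 2)*(q - 5)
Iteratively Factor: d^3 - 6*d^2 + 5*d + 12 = (d - 3)*(d^2 - 3*d - 4) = (d - 4)*(d - 3)*(d + 1)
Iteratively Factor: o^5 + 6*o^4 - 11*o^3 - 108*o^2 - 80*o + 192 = (o - 4)*(o^4 + 10*o^3 + 29*o^2 + 8*o - 48) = (o - 4)*(o + 3)*(o^3 + 7*o^2 + 8*o - 16) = (o - 4)*(o + 3)*(o + 4)*(o^2 + 3*o - 4) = (o - 4)*(o - 1)*(o + 3)*(o + 4)*(o + 4)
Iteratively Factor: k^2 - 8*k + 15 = (k - 5)*(k - 3)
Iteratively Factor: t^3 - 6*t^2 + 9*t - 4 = (t - 4)*(t^2 - 2*t + 1) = (t - 4)*(t - 1)*(t - 1)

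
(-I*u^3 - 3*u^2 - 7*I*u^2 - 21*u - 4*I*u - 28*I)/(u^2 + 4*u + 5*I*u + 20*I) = -(I*u^3 + u^2*(3 + 7*I) + u*(21 + 4*I) + 28*I)/(u^2 + u*(4 + 5*I) + 20*I)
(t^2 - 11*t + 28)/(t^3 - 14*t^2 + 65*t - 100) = (t - 7)/(t^2 - 10*t + 25)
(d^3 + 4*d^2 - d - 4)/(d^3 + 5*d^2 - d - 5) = (d + 4)/(d + 5)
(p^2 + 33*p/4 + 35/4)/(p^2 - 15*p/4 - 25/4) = (p + 7)/(p - 5)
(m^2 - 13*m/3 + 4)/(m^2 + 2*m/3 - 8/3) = (m - 3)/(m + 2)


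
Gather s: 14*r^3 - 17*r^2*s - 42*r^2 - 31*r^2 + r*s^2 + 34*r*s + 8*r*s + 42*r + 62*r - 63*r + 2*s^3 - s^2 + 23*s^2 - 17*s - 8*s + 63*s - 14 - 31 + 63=14*r^3 - 73*r^2 + 41*r + 2*s^3 + s^2*(r + 22) + s*(-17*r^2 + 42*r + 38) + 18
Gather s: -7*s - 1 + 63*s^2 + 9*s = 63*s^2 + 2*s - 1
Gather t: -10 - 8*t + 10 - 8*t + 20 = 20 - 16*t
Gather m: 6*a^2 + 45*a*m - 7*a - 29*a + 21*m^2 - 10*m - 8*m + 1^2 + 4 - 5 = 6*a^2 - 36*a + 21*m^2 + m*(45*a - 18)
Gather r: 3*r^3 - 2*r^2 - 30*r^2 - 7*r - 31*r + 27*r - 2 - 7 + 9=3*r^3 - 32*r^2 - 11*r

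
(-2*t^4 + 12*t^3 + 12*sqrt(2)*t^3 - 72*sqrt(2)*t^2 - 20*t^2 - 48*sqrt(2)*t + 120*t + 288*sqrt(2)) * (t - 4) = -2*t^5 + 12*sqrt(2)*t^4 + 20*t^4 - 120*sqrt(2)*t^3 - 68*t^3 + 200*t^2 + 240*sqrt(2)*t^2 - 480*t + 480*sqrt(2)*t - 1152*sqrt(2)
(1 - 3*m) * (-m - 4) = 3*m^2 + 11*m - 4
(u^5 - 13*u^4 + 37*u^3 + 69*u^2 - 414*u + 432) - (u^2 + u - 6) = u^5 - 13*u^4 + 37*u^3 + 68*u^2 - 415*u + 438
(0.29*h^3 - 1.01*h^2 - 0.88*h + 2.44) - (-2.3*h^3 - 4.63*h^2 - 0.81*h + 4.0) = 2.59*h^3 + 3.62*h^2 - 0.07*h - 1.56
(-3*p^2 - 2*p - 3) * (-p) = 3*p^3 + 2*p^2 + 3*p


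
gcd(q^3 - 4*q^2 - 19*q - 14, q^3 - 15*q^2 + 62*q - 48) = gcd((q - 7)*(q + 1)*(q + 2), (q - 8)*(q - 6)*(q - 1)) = 1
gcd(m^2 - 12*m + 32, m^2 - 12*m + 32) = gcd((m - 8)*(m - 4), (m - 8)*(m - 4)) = m^2 - 12*m + 32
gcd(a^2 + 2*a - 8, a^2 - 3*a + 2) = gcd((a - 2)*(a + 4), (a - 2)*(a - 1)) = a - 2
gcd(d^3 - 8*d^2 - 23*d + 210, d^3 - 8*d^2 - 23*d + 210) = d^3 - 8*d^2 - 23*d + 210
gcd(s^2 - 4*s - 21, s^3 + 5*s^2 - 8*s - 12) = 1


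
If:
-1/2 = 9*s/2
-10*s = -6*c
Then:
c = -5/27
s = -1/9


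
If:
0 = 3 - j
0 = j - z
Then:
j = 3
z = 3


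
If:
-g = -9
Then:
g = 9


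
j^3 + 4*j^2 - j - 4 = (j - 1)*(j + 1)*(j + 4)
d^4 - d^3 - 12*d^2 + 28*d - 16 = (d - 2)^2*(d - 1)*(d + 4)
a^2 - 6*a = a*(a - 6)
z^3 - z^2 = z^2*(z - 1)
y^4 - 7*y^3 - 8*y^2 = y^2*(y - 8)*(y + 1)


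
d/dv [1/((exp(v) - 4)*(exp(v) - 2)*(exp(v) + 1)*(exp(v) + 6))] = (-4*exp(3*v) - 3*exp(2*v) + 56*exp(v) - 20)*exp(v)/(exp(8*v) + 2*exp(7*v) - 55*exp(6*v) - 16*exp(5*v) + 920*exp(4*v) - 1024*exp(3*v) - 2288*exp(2*v) + 1920*exp(v) + 2304)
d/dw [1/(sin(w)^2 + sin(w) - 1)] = -(2*sin(w) + 1)*cos(w)/(sin(w) - cos(w)^2)^2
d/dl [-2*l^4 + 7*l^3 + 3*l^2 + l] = -8*l^3 + 21*l^2 + 6*l + 1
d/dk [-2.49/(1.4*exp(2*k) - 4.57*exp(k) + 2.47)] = (6.972*exp(k) - 11.3793)*exp(k)/(1.4*exp(2*k) - 4.57*exp(k) + 2.47)^2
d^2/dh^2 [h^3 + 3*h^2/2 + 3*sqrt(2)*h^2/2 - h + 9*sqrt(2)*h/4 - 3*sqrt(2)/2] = 6*h + 3 + 3*sqrt(2)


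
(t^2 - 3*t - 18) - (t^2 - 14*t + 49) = 11*t - 67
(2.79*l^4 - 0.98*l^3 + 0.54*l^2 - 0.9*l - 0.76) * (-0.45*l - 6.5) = -1.2555*l^5 - 17.694*l^4 + 6.127*l^3 - 3.105*l^2 + 6.192*l + 4.94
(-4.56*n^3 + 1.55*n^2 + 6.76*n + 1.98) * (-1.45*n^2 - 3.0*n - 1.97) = 6.612*n^5 + 11.4325*n^4 - 5.4688*n^3 - 26.2045*n^2 - 19.2572*n - 3.9006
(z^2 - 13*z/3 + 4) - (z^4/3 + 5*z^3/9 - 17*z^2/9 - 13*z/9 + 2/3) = -z^4/3 - 5*z^3/9 + 26*z^2/9 - 26*z/9 + 10/3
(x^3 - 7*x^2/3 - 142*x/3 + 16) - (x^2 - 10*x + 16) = x^3 - 10*x^2/3 - 112*x/3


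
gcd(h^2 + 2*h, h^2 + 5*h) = h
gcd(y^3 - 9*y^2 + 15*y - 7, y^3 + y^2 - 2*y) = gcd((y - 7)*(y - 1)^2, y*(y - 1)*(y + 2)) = y - 1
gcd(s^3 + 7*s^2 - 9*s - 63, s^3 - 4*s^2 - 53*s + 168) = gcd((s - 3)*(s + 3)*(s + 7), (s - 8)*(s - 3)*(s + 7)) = s^2 + 4*s - 21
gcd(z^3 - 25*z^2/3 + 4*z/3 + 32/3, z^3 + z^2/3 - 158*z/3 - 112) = z - 8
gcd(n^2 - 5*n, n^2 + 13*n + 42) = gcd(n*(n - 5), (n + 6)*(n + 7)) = 1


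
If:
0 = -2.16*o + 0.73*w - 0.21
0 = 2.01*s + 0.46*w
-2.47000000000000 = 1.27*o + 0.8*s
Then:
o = -3.32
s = 2.18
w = -9.53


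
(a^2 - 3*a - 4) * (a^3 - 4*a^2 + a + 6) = a^5 - 7*a^4 + 9*a^3 + 19*a^2 - 22*a - 24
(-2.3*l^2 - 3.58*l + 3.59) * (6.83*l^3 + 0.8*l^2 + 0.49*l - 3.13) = -15.709*l^5 - 26.2914*l^4 + 20.5287*l^3 + 8.3168*l^2 + 12.9645*l - 11.2367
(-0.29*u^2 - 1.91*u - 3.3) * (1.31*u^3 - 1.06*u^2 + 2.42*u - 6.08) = -0.3799*u^5 - 2.1947*u^4 - 3.0002*u^3 + 0.639*u^2 + 3.6268*u + 20.064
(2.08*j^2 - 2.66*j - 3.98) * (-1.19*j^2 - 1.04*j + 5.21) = -2.4752*j^4 + 1.0022*j^3 + 18.3394*j^2 - 9.7194*j - 20.7358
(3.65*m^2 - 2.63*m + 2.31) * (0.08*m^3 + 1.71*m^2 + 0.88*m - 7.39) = 0.292*m^5 + 6.0311*m^4 - 1.1005*m^3 - 25.3378*m^2 + 21.4685*m - 17.0709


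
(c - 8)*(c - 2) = c^2 - 10*c + 16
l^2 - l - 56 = (l - 8)*(l + 7)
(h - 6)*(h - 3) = h^2 - 9*h + 18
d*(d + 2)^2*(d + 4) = d^4 + 8*d^3 + 20*d^2 + 16*d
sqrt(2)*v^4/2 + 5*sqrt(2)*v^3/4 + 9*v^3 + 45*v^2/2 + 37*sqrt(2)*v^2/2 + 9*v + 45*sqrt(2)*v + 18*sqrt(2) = (v + 1/2)*(v + 3*sqrt(2))*(v + 6*sqrt(2))*(sqrt(2)*v/2 + sqrt(2))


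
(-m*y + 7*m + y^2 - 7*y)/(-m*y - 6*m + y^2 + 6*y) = (y - 7)/(y + 6)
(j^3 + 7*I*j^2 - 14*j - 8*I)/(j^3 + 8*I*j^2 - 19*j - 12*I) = (j + 2*I)/(j + 3*I)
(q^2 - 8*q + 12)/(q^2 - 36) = (q - 2)/(q + 6)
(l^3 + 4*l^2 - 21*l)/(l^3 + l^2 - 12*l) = (l + 7)/(l + 4)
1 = 1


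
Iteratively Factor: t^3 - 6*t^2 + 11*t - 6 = (t - 3)*(t^2 - 3*t + 2) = (t - 3)*(t - 1)*(t - 2)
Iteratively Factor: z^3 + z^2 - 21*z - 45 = (z + 3)*(z^2 - 2*z - 15) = (z - 5)*(z + 3)*(z + 3)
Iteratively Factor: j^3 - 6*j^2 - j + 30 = (j - 3)*(j^2 - 3*j - 10) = (j - 3)*(j + 2)*(j - 5)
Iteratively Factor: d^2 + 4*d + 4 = (d + 2)*(d + 2)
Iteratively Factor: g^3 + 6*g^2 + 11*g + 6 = (g + 3)*(g^2 + 3*g + 2) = (g + 1)*(g + 3)*(g + 2)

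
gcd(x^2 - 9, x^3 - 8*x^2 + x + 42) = x - 3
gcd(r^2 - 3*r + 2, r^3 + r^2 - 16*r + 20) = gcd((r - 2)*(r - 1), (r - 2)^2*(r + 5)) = r - 2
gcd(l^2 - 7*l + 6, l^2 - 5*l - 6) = l - 6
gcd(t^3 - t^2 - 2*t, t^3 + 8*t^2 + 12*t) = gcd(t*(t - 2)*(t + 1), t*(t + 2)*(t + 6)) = t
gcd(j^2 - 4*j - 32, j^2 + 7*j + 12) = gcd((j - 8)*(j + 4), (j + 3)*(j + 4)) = j + 4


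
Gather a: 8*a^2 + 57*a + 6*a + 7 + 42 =8*a^2 + 63*a + 49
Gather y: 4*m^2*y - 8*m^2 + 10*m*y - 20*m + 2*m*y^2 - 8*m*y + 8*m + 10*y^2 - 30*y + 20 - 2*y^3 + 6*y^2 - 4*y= -8*m^2 - 12*m - 2*y^3 + y^2*(2*m + 16) + y*(4*m^2 + 2*m - 34) + 20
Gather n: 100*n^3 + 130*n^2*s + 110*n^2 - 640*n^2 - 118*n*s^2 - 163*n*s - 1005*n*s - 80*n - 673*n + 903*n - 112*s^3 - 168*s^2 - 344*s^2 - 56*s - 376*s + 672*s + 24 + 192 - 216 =100*n^3 + n^2*(130*s - 530) + n*(-118*s^2 - 1168*s + 150) - 112*s^3 - 512*s^2 + 240*s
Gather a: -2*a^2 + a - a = -2*a^2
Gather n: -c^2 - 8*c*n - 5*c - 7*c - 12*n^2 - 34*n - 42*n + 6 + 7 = -c^2 - 12*c - 12*n^2 + n*(-8*c - 76) + 13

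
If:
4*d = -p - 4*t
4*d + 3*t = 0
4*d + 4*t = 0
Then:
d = 0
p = 0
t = 0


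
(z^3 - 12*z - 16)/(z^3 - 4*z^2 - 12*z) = (z^2 - 2*z - 8)/(z*(z - 6))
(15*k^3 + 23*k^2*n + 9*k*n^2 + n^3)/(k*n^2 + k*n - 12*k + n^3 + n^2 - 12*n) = (15*k^2 + 8*k*n + n^2)/(n^2 + n - 12)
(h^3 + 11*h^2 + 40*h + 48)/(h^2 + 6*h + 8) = (h^2 + 7*h + 12)/(h + 2)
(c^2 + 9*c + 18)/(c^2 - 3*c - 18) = (c + 6)/(c - 6)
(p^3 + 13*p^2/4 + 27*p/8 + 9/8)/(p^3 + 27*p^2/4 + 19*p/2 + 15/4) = (p + 3/2)/(p + 5)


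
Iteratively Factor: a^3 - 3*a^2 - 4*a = (a + 1)*(a^2 - 4*a) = a*(a + 1)*(a - 4)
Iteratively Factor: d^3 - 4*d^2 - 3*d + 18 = (d - 3)*(d^2 - d - 6) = (d - 3)*(d + 2)*(d - 3)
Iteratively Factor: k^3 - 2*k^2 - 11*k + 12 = (k - 4)*(k^2 + 2*k - 3) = (k - 4)*(k + 3)*(k - 1)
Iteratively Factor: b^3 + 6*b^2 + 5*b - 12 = (b - 1)*(b^2 + 7*b + 12) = (b - 1)*(b + 4)*(b + 3)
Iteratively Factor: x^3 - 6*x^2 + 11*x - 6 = (x - 3)*(x^2 - 3*x + 2) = (x - 3)*(x - 1)*(x - 2)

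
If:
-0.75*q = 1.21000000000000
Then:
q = -1.61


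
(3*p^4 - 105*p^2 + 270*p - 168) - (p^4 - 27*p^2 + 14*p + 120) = 2*p^4 - 78*p^2 + 256*p - 288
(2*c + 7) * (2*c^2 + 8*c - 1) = 4*c^3 + 30*c^2 + 54*c - 7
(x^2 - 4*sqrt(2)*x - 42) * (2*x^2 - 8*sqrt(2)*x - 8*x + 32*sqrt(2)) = 2*x^4 - 16*sqrt(2)*x^3 - 8*x^3 - 20*x^2 + 64*sqrt(2)*x^2 + 80*x + 336*sqrt(2)*x - 1344*sqrt(2)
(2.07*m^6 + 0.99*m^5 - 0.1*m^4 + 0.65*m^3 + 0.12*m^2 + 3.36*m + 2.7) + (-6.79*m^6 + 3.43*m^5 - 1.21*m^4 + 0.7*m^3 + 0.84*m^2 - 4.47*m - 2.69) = -4.72*m^6 + 4.42*m^5 - 1.31*m^4 + 1.35*m^3 + 0.96*m^2 - 1.11*m + 0.0100000000000002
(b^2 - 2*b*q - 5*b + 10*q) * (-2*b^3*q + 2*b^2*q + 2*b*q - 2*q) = -2*b^5*q + 4*b^4*q^2 + 12*b^4*q - 24*b^3*q^2 - 8*b^3*q + 16*b^2*q^2 - 12*b^2*q + 24*b*q^2 + 10*b*q - 20*q^2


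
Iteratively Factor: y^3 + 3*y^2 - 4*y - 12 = (y + 2)*(y^2 + y - 6) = (y + 2)*(y + 3)*(y - 2)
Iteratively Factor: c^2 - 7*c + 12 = (c - 3)*(c - 4)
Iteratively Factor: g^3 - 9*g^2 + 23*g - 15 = (g - 1)*(g^2 - 8*g + 15) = (g - 3)*(g - 1)*(g - 5)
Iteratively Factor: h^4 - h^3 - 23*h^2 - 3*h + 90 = (h - 5)*(h^3 + 4*h^2 - 3*h - 18) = (h - 5)*(h - 2)*(h^2 + 6*h + 9) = (h - 5)*(h - 2)*(h + 3)*(h + 3)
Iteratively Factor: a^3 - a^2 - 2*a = (a)*(a^2 - a - 2) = a*(a + 1)*(a - 2)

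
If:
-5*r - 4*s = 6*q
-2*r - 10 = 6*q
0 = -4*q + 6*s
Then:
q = -75/19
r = 130/19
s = -50/19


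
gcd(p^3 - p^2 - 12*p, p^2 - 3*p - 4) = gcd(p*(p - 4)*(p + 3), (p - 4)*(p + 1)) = p - 4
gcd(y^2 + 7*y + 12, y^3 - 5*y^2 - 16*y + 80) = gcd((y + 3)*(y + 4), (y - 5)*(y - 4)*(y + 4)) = y + 4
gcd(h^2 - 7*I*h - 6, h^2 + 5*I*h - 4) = 1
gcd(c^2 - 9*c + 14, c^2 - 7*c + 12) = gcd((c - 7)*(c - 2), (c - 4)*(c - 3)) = 1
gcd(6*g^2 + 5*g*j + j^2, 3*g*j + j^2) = 3*g + j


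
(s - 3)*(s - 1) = s^2 - 4*s + 3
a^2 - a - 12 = (a - 4)*(a + 3)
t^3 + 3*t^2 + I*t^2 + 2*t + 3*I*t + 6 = (t + 3)*(t - I)*(t + 2*I)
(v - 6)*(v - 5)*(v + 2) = v^3 - 9*v^2 + 8*v + 60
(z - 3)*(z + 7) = z^2 + 4*z - 21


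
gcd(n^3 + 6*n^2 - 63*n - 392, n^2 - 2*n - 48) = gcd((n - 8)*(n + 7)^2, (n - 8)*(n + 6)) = n - 8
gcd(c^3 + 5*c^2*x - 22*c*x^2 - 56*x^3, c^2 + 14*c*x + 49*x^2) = c + 7*x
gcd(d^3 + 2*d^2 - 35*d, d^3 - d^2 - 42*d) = d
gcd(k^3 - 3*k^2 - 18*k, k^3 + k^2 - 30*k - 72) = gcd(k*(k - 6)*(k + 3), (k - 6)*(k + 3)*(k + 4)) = k^2 - 3*k - 18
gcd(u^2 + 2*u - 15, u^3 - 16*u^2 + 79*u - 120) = u - 3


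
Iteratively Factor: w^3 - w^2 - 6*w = (w - 3)*(w^2 + 2*w) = w*(w - 3)*(w + 2)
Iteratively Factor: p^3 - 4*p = (p)*(p^2 - 4) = p*(p + 2)*(p - 2)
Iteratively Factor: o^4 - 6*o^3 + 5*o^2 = (o)*(o^3 - 6*o^2 + 5*o) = o*(o - 1)*(o^2 - 5*o) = o^2*(o - 1)*(o - 5)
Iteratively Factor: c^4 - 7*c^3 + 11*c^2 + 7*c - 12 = (c + 1)*(c^3 - 8*c^2 + 19*c - 12) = (c - 3)*(c + 1)*(c^2 - 5*c + 4) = (c - 3)*(c - 1)*(c + 1)*(c - 4)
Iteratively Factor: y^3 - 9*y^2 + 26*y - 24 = (y - 2)*(y^2 - 7*y + 12) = (y - 3)*(y - 2)*(y - 4)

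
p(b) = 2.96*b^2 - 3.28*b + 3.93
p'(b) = 5.92*b - 3.28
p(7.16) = 132.19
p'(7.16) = 39.11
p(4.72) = 54.39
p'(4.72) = 24.66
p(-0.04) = 4.07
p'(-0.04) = -3.52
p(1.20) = 4.26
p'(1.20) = 3.82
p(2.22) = 11.24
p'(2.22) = 9.86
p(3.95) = 37.16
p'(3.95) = 20.10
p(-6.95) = 169.70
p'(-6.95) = -44.42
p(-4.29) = 72.48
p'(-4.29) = -28.68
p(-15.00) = 719.13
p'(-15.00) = -92.08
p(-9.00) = 273.21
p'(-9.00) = -56.56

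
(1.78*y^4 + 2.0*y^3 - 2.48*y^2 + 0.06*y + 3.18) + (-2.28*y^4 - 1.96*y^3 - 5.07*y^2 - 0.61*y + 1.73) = -0.5*y^4 + 0.04*y^3 - 7.55*y^2 - 0.55*y + 4.91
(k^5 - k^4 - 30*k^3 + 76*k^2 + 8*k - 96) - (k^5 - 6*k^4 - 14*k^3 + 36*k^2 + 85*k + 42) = 5*k^4 - 16*k^3 + 40*k^2 - 77*k - 138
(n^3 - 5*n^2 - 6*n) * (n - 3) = n^4 - 8*n^3 + 9*n^2 + 18*n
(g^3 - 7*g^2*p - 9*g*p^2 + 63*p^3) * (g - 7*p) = g^4 - 14*g^3*p + 40*g^2*p^2 + 126*g*p^3 - 441*p^4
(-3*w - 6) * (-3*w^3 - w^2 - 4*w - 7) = 9*w^4 + 21*w^3 + 18*w^2 + 45*w + 42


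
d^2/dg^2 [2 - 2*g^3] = -12*g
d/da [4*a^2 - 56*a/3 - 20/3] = 8*a - 56/3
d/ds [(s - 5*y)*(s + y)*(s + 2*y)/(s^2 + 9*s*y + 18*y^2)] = (s^4 + 18*s^3*y + 49*s^2*y^2 - 52*s*y^3 - 144*y^4)/(s^4 + 18*s^3*y + 117*s^2*y^2 + 324*s*y^3 + 324*y^4)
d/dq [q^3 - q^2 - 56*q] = 3*q^2 - 2*q - 56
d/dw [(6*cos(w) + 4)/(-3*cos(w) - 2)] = 0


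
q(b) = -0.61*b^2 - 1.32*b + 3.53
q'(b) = -1.22*b - 1.32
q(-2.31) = 3.32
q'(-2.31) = 1.50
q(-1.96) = 3.77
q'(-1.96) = 1.07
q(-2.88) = 2.27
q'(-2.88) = 2.19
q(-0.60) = 4.10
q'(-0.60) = -0.59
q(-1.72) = 4.00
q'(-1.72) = 0.78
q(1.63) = -0.24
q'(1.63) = -3.31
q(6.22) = -28.28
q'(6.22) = -8.91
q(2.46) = -3.41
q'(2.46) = -4.32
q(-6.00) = -10.51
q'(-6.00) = 6.00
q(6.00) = -26.35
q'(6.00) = -8.64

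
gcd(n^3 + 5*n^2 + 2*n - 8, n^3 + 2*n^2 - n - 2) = n^2 + n - 2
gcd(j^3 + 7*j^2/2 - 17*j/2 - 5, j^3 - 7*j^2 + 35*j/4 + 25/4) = j + 1/2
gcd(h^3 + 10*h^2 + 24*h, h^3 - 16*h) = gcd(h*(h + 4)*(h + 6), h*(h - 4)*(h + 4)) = h^2 + 4*h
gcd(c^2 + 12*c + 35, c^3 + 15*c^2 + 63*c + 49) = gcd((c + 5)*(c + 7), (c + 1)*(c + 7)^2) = c + 7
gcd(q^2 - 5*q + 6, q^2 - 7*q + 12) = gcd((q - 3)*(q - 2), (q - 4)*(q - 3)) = q - 3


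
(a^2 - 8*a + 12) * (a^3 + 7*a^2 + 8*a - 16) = a^5 - a^4 - 36*a^3 + 4*a^2 + 224*a - 192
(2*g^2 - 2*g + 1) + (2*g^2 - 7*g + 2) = 4*g^2 - 9*g + 3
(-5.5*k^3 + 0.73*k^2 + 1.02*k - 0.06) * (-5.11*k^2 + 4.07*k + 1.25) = 28.105*k^5 - 26.1153*k^4 - 9.1161*k^3 + 5.3705*k^2 + 1.0308*k - 0.075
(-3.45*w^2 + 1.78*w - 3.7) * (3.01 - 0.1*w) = 0.345*w^3 - 10.5625*w^2 + 5.7278*w - 11.137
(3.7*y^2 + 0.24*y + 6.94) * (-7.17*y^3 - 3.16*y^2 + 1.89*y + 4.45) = -26.529*y^5 - 13.4128*y^4 - 43.5252*y^3 - 5.0118*y^2 + 14.1846*y + 30.883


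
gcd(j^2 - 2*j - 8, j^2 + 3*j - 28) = j - 4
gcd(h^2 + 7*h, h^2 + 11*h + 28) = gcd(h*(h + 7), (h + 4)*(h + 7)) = h + 7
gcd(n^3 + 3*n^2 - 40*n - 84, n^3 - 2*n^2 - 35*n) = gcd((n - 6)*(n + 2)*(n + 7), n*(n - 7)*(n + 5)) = 1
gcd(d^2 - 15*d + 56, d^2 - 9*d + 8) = d - 8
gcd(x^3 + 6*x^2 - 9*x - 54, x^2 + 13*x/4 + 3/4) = x + 3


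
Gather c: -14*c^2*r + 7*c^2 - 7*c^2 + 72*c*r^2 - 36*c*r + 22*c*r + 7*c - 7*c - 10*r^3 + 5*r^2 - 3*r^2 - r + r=-14*c^2*r + c*(72*r^2 - 14*r) - 10*r^3 + 2*r^2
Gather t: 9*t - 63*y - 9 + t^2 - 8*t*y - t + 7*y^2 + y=t^2 + t*(8 - 8*y) + 7*y^2 - 62*y - 9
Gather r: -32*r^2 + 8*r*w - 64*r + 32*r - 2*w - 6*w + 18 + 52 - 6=-32*r^2 + r*(8*w - 32) - 8*w + 64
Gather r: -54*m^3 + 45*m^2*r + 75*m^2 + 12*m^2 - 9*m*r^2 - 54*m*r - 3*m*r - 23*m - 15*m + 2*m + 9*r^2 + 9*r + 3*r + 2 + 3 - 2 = -54*m^3 + 87*m^2 - 36*m + r^2*(9 - 9*m) + r*(45*m^2 - 57*m + 12) + 3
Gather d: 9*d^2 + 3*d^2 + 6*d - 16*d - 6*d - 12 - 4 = 12*d^2 - 16*d - 16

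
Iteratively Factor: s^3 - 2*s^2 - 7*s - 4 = (s + 1)*(s^2 - 3*s - 4) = (s - 4)*(s + 1)*(s + 1)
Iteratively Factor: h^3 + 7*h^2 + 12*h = (h + 3)*(h^2 + 4*h) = (h + 3)*(h + 4)*(h)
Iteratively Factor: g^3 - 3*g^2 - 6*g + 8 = (g + 2)*(g^2 - 5*g + 4) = (g - 4)*(g + 2)*(g - 1)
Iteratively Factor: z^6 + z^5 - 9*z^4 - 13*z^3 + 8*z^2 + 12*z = (z + 2)*(z^5 - z^4 - 7*z^3 + z^2 + 6*z) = (z - 3)*(z + 2)*(z^4 + 2*z^3 - z^2 - 2*z) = (z - 3)*(z - 1)*(z + 2)*(z^3 + 3*z^2 + 2*z) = (z - 3)*(z - 1)*(z + 1)*(z + 2)*(z^2 + 2*z) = (z - 3)*(z - 1)*(z + 1)*(z + 2)^2*(z)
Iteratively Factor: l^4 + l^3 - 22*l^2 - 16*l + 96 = (l - 4)*(l^3 + 5*l^2 - 2*l - 24) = (l - 4)*(l + 3)*(l^2 + 2*l - 8) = (l - 4)*(l + 3)*(l + 4)*(l - 2)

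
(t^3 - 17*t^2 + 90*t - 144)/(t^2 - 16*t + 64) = (t^2 - 9*t + 18)/(t - 8)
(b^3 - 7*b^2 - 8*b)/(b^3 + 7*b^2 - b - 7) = b*(b - 8)/(b^2 + 6*b - 7)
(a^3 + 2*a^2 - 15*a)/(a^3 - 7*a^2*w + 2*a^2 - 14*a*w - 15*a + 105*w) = a/(a - 7*w)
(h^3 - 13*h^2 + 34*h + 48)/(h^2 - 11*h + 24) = (h^2 - 5*h - 6)/(h - 3)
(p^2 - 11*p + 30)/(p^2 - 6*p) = (p - 5)/p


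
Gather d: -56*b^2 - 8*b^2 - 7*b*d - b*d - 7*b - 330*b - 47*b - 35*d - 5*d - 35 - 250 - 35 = -64*b^2 - 384*b + d*(-8*b - 40) - 320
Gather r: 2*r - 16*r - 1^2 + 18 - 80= -14*r - 63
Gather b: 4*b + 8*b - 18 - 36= 12*b - 54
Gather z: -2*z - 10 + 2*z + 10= 0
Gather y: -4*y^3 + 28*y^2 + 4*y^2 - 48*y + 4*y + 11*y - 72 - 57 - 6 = -4*y^3 + 32*y^2 - 33*y - 135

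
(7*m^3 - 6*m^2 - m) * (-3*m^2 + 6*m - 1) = -21*m^5 + 60*m^4 - 40*m^3 + m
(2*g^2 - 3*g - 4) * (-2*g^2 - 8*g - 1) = -4*g^4 - 10*g^3 + 30*g^2 + 35*g + 4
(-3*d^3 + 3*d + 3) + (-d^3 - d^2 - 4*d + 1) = -4*d^3 - d^2 - d + 4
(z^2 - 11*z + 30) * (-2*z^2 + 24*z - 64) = -2*z^4 + 46*z^3 - 388*z^2 + 1424*z - 1920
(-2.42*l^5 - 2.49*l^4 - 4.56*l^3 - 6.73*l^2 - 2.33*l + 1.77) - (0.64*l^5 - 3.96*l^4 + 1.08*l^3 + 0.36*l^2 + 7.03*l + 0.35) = -3.06*l^5 + 1.47*l^4 - 5.64*l^3 - 7.09*l^2 - 9.36*l + 1.42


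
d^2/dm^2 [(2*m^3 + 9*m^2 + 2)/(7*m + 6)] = 4*(49*m^3 + 126*m^2 + 108*m + 211)/(343*m^3 + 882*m^2 + 756*m + 216)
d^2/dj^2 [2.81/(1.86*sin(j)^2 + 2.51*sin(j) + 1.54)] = (-38.885904*sin(j)^4 - 39.356298*sin(j)^3 + 72.821431*sin(j)^2 + 89.57437*sin(j) + 19.308634)/(1.86*sin(j)^2 + 2.51*sin(j) + 1.54)^3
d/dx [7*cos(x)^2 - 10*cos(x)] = 2*(5 - 7*cos(x))*sin(x)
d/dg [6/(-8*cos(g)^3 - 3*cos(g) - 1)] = 18*(8*sin(g)^2 - 9)*sin(g)/(8*cos(g)^3 + 3*cos(g) + 1)^2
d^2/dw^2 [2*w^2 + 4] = 4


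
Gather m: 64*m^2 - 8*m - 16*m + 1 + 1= 64*m^2 - 24*m + 2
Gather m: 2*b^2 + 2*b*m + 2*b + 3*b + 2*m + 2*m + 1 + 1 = 2*b^2 + 5*b + m*(2*b + 4) + 2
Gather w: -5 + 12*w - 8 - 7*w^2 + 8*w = -7*w^2 + 20*w - 13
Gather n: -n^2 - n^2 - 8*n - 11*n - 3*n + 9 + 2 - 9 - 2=-2*n^2 - 22*n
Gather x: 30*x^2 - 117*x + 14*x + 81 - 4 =30*x^2 - 103*x + 77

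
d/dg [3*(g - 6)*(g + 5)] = 6*g - 3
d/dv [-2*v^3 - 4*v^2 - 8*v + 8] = -6*v^2 - 8*v - 8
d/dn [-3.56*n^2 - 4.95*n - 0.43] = -7.12*n - 4.95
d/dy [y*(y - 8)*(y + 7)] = 3*y^2 - 2*y - 56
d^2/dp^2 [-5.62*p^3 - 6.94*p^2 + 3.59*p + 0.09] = -33.72*p - 13.88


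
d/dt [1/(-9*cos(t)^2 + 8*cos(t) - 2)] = 2*(4 - 9*cos(t))*sin(t)/(9*cos(t)^2 - 8*cos(t) + 2)^2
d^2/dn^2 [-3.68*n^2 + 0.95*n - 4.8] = -7.36000000000000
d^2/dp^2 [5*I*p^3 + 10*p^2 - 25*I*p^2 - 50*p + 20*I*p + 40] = 30*I*p + 20 - 50*I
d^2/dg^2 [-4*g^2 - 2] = -8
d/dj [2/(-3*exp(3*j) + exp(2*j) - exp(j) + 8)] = (18*exp(2*j) - 4*exp(j) + 2)*exp(j)/(3*exp(3*j) - exp(2*j) + exp(j) - 8)^2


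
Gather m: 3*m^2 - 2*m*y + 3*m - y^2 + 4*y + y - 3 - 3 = 3*m^2 + m*(3 - 2*y) - y^2 + 5*y - 6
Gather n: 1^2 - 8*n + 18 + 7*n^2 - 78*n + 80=7*n^2 - 86*n + 99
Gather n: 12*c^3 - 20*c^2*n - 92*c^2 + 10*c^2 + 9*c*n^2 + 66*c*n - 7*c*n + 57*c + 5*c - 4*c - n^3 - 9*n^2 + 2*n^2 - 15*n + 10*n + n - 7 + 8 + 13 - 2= 12*c^3 - 82*c^2 + 58*c - n^3 + n^2*(9*c - 7) + n*(-20*c^2 + 59*c - 4) + 12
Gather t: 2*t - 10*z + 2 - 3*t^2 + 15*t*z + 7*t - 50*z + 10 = -3*t^2 + t*(15*z + 9) - 60*z + 12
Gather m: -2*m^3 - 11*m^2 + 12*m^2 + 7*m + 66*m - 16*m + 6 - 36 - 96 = -2*m^3 + m^2 + 57*m - 126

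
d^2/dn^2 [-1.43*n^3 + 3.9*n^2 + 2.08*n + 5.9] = 7.8 - 8.58*n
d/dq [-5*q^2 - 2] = -10*q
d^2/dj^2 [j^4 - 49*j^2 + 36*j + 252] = 12*j^2 - 98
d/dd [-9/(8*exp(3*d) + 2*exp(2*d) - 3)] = (216*exp(d) + 36)*exp(2*d)/(8*exp(3*d) + 2*exp(2*d) - 3)^2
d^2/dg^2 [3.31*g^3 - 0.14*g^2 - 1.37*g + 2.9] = 19.86*g - 0.28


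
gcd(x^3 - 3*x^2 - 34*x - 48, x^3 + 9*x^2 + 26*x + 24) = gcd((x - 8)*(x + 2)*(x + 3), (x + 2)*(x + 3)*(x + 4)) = x^2 + 5*x + 6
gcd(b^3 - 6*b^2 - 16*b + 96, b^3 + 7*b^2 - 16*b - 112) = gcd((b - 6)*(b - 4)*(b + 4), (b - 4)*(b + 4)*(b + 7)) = b^2 - 16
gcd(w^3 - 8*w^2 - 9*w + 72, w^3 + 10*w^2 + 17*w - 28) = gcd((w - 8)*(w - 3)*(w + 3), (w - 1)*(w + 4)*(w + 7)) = 1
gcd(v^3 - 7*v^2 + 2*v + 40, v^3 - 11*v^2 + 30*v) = v - 5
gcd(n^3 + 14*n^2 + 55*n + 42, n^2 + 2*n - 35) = n + 7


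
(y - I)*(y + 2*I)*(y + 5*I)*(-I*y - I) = -I*y^4 + 6*y^3 - I*y^3 + 6*y^2 + 3*I*y^2 + 10*y + 3*I*y + 10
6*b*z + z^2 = z*(6*b + z)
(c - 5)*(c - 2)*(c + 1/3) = c^3 - 20*c^2/3 + 23*c/3 + 10/3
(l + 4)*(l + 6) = l^2 + 10*l + 24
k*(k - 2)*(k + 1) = k^3 - k^2 - 2*k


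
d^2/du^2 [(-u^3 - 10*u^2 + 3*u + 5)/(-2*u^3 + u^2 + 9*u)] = 2*(42*u^6 + 18*u^5 + 438*u^4 + 14*u^3 + 255*u^2 - 135*u - 405)/(u^3*(8*u^6 - 12*u^5 - 102*u^4 + 107*u^3 + 459*u^2 - 243*u - 729))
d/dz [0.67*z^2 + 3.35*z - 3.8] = 1.34*z + 3.35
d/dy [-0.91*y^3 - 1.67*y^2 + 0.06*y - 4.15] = -2.73*y^2 - 3.34*y + 0.06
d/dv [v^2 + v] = 2*v + 1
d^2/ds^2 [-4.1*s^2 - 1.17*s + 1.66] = -8.20000000000000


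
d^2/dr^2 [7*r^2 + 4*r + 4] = 14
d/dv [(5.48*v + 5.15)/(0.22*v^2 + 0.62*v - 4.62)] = (1.2056*v^2 + 3.3976*v - (0.44*v + 0.62)*(5.48*v + 5.15) - 25.3176)/(0.22*v^2 + 0.62*v - 4.62)^2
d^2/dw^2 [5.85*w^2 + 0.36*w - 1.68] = 11.7000000000000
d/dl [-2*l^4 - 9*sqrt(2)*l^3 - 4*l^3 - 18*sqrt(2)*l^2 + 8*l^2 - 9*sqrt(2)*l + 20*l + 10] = -8*l^3 - 27*sqrt(2)*l^2 - 12*l^2 - 36*sqrt(2)*l + 16*l - 9*sqrt(2) + 20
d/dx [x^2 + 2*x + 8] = 2*x + 2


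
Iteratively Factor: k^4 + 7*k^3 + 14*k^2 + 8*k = (k + 4)*(k^3 + 3*k^2 + 2*k) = k*(k + 4)*(k^2 + 3*k + 2) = k*(k + 2)*(k + 4)*(k + 1)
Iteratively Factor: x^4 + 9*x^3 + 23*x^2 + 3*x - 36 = (x + 3)*(x^3 + 6*x^2 + 5*x - 12) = (x + 3)*(x + 4)*(x^2 + 2*x - 3) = (x + 3)^2*(x + 4)*(x - 1)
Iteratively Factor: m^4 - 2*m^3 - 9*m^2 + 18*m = (m - 2)*(m^3 - 9*m) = m*(m - 2)*(m^2 - 9) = m*(m - 3)*(m - 2)*(m + 3)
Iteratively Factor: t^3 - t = (t)*(t^2 - 1) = t*(t + 1)*(t - 1)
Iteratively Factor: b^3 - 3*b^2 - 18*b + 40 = (b - 5)*(b^2 + 2*b - 8) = (b - 5)*(b - 2)*(b + 4)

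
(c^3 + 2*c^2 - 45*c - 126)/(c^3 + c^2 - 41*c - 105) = (c + 6)/(c + 5)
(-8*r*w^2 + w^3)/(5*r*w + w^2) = w*(-8*r + w)/(5*r + w)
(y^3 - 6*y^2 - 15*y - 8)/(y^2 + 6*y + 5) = (y^2 - 7*y - 8)/(y + 5)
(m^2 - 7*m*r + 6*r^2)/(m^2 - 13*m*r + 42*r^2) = (-m + r)/(-m + 7*r)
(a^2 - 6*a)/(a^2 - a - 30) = a/(a + 5)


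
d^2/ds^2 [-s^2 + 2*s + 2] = -2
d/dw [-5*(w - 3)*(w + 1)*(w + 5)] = -15*w^2 - 30*w + 65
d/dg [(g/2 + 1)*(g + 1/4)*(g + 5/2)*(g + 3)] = 2*g^3 + 93*g^2/8 + 163*g/8 + 157/16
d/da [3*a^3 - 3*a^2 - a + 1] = 9*a^2 - 6*a - 1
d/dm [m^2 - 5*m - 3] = 2*m - 5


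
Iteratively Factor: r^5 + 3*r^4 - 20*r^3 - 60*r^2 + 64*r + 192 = (r + 2)*(r^4 + r^3 - 22*r^2 - 16*r + 96) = (r - 4)*(r + 2)*(r^3 + 5*r^2 - 2*r - 24) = (r - 4)*(r - 2)*(r + 2)*(r^2 + 7*r + 12) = (r - 4)*(r - 2)*(r + 2)*(r + 4)*(r + 3)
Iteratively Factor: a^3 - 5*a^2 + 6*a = (a - 2)*(a^2 - 3*a) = a*(a - 2)*(a - 3)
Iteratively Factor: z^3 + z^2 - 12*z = (z - 3)*(z^2 + 4*z) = (z - 3)*(z + 4)*(z)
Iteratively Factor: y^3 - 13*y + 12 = (y - 3)*(y^2 + 3*y - 4) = (y - 3)*(y + 4)*(y - 1)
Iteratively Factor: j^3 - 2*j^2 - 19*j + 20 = (j + 4)*(j^2 - 6*j + 5) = (j - 5)*(j + 4)*(j - 1)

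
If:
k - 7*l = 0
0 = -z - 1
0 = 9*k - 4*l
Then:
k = 0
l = 0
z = -1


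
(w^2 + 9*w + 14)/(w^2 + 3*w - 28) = (w + 2)/(w - 4)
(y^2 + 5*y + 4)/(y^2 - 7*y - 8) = (y + 4)/(y - 8)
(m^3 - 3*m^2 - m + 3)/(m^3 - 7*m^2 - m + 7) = (m - 3)/(m - 7)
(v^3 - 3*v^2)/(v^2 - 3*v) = v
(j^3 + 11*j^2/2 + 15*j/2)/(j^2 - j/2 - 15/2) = j*(j + 3)/(j - 3)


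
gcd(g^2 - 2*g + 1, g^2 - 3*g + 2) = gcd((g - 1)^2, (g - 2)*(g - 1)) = g - 1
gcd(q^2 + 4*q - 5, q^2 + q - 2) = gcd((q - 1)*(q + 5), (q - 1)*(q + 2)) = q - 1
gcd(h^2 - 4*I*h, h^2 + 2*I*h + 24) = h - 4*I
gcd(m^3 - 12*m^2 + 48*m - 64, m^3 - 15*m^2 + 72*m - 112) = m^2 - 8*m + 16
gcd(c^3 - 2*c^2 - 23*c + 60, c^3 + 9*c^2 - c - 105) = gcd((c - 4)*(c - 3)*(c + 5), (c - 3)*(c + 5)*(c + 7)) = c^2 + 2*c - 15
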